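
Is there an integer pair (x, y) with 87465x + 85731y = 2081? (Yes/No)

By Bézout, 87465x + 85731y = 2081 has integer solutions iff gcd(87465, 85731) | 2081.
Euclid: 87465 = 1·85731 + 1734; 85731 = 49·1734 + 765; 1734 = 2·765 + 204; 765 = 3·204 + 153; 204 = 1·153 + 51; 153 = 3·51 + 0. gcd = 51; 2081 mod 51 = 41. No.

No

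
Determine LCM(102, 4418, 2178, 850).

2044760850

lcm(102, 4418) = 102·4418/gcd = 450636/2 = 225318
lcm(225318, 2178) = 225318·2178/gcd = 490742604/6 = 81790434
lcm(81790434, 850) = 81790434·850/gcd = 69521868900/34 = 2044760850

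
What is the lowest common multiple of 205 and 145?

5945

205 = 5 · 41; 145 = 5 · 29
max exponents: 5 · 29 · 41 = 5945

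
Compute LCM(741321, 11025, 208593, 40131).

741321 = 3² · 7² · 41²; 11025 = 3² · 5² · 7²; 208593 = 3² · 7² · 11 · 43; 40131 = 3² · 7³ · 13
lcm takes max exponent of each prime: 3² · 5² · 7³ · 11 · 13 · 41² · 43 = 797716995075

797716995075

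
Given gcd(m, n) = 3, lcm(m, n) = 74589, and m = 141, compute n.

1587

Using mn = gcd(m,n)·lcm(m,n) = 3·74589 = 223767, we get n = 223767/141 = 1587.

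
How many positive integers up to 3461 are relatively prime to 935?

2369

Prime factors of 935: 5, 11, 17. Count integers ≤ 3461 divisible by none of them.
By inclusion–exclusion: 3461 − ⌊3461/5⌋ − ⌊3461/11⌋ − ⌊3461/17⌋ + ⌊3461/55⌋ + ⌊3461/85⌋ + ⌊3461/187⌋ − ⌊3461/935⌋ = 2369.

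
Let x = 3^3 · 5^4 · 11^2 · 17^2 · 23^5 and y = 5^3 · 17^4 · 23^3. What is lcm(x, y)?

1097650342936063125

max exponent per prime: 3^3 · 5^4 · 11^2 · 17^4 · 23^5 = 1097650342936063125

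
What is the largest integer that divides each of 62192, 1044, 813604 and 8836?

4

gcd(62192, 1044): 62192 = 59·1044 + 596; 1044 = 1·596 + 448; 596 = 1·448 + 148; 448 = 3·148 + 4; 148 = 37·4 + 0 → 4
gcd(4, 813604): 813604 = 203401·4 + 0 → 4
gcd(4, 8836): 8836 = 2209·4 + 0 → 4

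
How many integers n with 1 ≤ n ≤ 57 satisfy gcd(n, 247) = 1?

50

Prime factors of 247: 13, 19. Count integers ≤ 57 divisible by none of them.
By inclusion–exclusion: 57 − ⌊57/13⌋ − ⌊57/19⌋ + ⌊57/247⌋ = 50.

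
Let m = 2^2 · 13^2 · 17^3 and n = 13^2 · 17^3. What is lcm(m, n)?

max exponent per prime: 2^2 · 13^2 · 17^3 = 3321188

3321188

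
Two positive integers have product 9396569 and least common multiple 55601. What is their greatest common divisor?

169

gcd·lcm = product, so gcd = 9396569/55601 = 169.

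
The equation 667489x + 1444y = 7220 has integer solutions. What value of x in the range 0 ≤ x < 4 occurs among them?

0

gcd(667489, 1444) = 361 (Euclid: 667489 = 462·1444 + 361; 1444 = 4·361 + 0), and 361 | 7220.
Extended Euclid: 667489·(1) + 1444·(-462) = 361. Scale by 20: x₀ = 20.
General solution x = x₀ + 4t; reducing mod 4 gives x = 0 (and y = 5).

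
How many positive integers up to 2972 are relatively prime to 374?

1272

Prime factors of 374: 2, 11, 17. Count integers ≤ 2972 divisible by none of them.
By inclusion–exclusion: 2972 − ⌊2972/2⌋ − ⌊2972/11⌋ − ⌊2972/17⌋ + ⌊2972/22⌋ + ⌊2972/34⌋ + ⌊2972/187⌋ − ⌊2972/374⌋ = 1272.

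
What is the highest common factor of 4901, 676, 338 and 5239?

169

gcd(4901, 676): 4901 = 7·676 + 169; 676 = 4·169 + 0 → 169
gcd(169, 338): 338 = 2·169 + 0 → 169
gcd(169, 5239): 5239 = 31·169 + 0 → 169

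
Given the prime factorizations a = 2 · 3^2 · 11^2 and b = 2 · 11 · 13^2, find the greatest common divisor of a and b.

min exponent per shared prime: 2 · 11 = 22

22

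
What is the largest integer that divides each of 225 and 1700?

25

225 = 3² · 5²
1700 = 2² · 5² · 17
Common: 5² = 25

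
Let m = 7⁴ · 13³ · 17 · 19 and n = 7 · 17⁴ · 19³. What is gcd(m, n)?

2261

min exponent per shared prime: 7 · 17 · 19 = 2261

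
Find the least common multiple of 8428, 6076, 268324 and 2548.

4649786596

8428 = 2² · 7² · 43; 6076 = 2² · 7² · 31; 268324 = 2² · 7² · 37²; 2548 = 2² · 7² · 13
lcm takes max exponent of each prime: 2² · 7² · 13 · 31 · 37² · 43 = 4649786596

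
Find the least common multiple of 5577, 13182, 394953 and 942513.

1468435254

lcm(5577, 13182) = 5577·13182/gcd = 73516014/507 = 145002
lcm(145002, 394953) = 145002·394953/gcd = 57268974906/507 = 112956558
lcm(112956558, 942513) = 112956558·942513/gcd = 106463024350254/72501 = 1468435254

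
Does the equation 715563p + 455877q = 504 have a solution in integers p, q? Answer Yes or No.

Yes

By Bézout, 715563p + 455877q = 504 has integer solutions iff gcd(715563, 455877) | 504.
Euclid: 715563 = 1·455877 + 259686; 455877 = 1·259686 + 196191; 259686 = 1·196191 + 63495; 196191 = 3·63495 + 5706; 63495 = 11·5706 + 729; 5706 = 7·729 + 603; 729 = 1·603 + 126; 603 = 4·126 + 99; 126 = 1·99 + 27; 99 = 3·27 + 18; 27 = 1·18 + 9; 18 = 2·9 + 0. gcd = 9; 504 mod 9 = 0. Yes.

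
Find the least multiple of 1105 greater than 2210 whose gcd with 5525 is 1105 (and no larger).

3315

Multiples of 1105 above 2210: 1105·3, 1105·4, … . Need the cofactor coprime to 5525/1105 = 5.
Checking s = 3, 4, … the first with gcd(s, 5) = 1 is s = 3, giving 3315.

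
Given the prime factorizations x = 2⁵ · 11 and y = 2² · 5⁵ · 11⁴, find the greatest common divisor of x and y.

min exponent per shared prime: 2² · 11 = 44

44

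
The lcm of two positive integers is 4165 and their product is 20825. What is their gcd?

5

gcd·lcm = product, so gcd = 20825/4165 = 5.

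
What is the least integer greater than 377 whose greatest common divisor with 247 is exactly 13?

390

gcd(k, 247) = 13 forces 13 | k; write k = 13s. Then gcd(13s, 13·19) = 13·gcd(s, 19), so need gcd(s, 19) = 1.
13s > 377 gives s ≥ 30. The least s ≥ 30 coprime to 19 is 30, so k = 13·30 = 390.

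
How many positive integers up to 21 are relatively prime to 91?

17

91 = 7·13. Inclusion–exclusion on these primes:
21 − ⌊21/7⌋ − ⌊21/13⌋ + ⌊21/91⌋ = 17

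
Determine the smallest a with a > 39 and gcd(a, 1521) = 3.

42

Multiples of 3 above 39: 3·14, 3·15, … . Need the cofactor coprime to 1521/3 = 507.
Checking s = 14, 15, … the first with gcd(s, 507) = 1 is s = 14, giving 42.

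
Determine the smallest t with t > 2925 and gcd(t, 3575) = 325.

3250

Multiples of 325 above 2925: 325·10, 325·11, … . Need the cofactor coprime to 3575/325 = 11.
Checking s = 10, 11, … the first with gcd(s, 11) = 1 is s = 10, giving 3250.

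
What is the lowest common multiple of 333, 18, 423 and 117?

406926

333 = 3² · 37; 18 = 2 · 3²; 423 = 3² · 47; 117 = 3² · 13
lcm takes max exponent of each prime: 2 · 3² · 13 · 37 · 47 = 406926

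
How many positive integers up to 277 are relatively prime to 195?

Prime factors of 195: 3, 5, 13. Count integers ≤ 277 divisible by none of them.
By inclusion–exclusion: 277 − ⌊277/3⌋ − ⌊277/5⌋ − ⌊277/13⌋ + ⌊277/15⌋ + ⌊277/39⌋ + ⌊277/65⌋ − ⌊277/195⌋ = 137.

137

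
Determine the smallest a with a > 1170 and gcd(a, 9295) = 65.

1235

9295 = 65·143. Any a with gcd(a, 9295) = 65 is a multiple of 65, say 65s, with s coprime to 143.
Need s > 1170/65, so s ≥ 19. First s ≥ 19 with gcd(s, 143) = 1 is s = 19. Thus a = 65·19 = 1235.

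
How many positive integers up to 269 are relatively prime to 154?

106

154 = 2·7·11. Inclusion–exclusion on these primes:
269 − ⌊269/2⌋ − ⌊269/7⌋ − ⌊269/11⌋ + ⌊269/14⌋ + ⌊269/22⌋ + ⌊269/77⌋ − ⌊269/154⌋ = 106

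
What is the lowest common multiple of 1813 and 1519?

56203

1813 = 7² · 37; 1519 = 7² · 31
max exponents: 7² · 31 · 37 = 56203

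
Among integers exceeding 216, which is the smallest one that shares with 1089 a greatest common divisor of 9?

gcd(k, 1089) = 9 forces 9 | k; write k = 9s. Then gcd(9s, 9·121) = 9·gcd(s, 121), so need gcd(s, 121) = 1.
9s > 216 gives s ≥ 25. The least s ≥ 25 coprime to 121 is 25, so k = 9·25 = 225.

225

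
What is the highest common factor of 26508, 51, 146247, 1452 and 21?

3

26508 = 2² · 3 · 47²; 51 = 3 · 17; 146247 = 3 · 29 · 41²; 1452 = 2² · 3 · 11²; 21 = 3 · 7
gcd takes min exponent of each prime: 3 = 3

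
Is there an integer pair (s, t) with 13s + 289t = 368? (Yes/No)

Yes

By Bézout, 13s + 289t = 368 has integer solutions iff gcd(13, 289) | 368.
Euclid: 289 = 22·13 + 3; 13 = 4·3 + 1; 3 = 3·1 + 0. gcd = 1; 368 mod 1 = 0. Yes.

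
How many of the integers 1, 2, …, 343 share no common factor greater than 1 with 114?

Prime factors of 114: 2, 3, 19. Count integers ≤ 343 divisible by none of them.
By inclusion–exclusion: 343 − ⌊343/2⌋ − ⌊343/3⌋ − ⌊343/19⌋ + ⌊343/6⌋ + ⌊343/38⌋ + ⌊343/57⌋ − ⌊343/114⌋ = 109.

109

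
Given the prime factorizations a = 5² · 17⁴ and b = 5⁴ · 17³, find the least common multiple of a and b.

52200625

max exponent per prime: 5⁴ · 17⁴ = 52200625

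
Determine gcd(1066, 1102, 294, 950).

2

gcd(1066, 1102): 1102 = 1·1066 + 36; 1066 = 29·36 + 22; 36 = 1·22 + 14; 22 = 1·14 + 8; 14 = 1·8 + 6; 8 = 1·6 + 2; 6 = 3·2 + 0 → 2
gcd(2, 294): 294 = 147·2 + 0 → 2
gcd(2, 950): 950 = 475·2 + 0 → 2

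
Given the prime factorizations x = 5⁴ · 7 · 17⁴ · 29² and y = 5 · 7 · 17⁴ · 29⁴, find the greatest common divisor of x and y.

2458440635

min exponent per shared prime: 5 · 7 · 17⁴ · 29² = 2458440635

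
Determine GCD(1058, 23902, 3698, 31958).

2

gcd(1058, 23902): 23902 = 22·1058 + 626; 1058 = 1·626 + 432; 626 = 1·432 + 194; 432 = 2·194 + 44; 194 = 4·44 + 18; 44 = 2·18 + 8; 18 = 2·8 + 2; 8 = 4·2 + 0 → 2
gcd(2, 3698): 3698 = 1849·2 + 0 → 2
gcd(2, 31958): 31958 = 15979·2 + 0 → 2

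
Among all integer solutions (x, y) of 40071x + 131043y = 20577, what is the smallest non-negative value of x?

79

Euclid: 131043 = 3·40071 + 10830; 40071 = 3·10830 + 7581; 10830 = 1·7581 + 3249; 7581 = 2·3249 + 1083; 3249 = 3·1083 + 0 → gcd = 1083; 20577 = 1083·19.
Back-substitution yields 40071·(36) + 131043·(-11) = 1083, so one solution is x = 36·19 = 684, y = -11·19 = -209.
Solutions in x differ by 131043/1083 = 121; the one in [0, 121) is 684 mod 121 = 79.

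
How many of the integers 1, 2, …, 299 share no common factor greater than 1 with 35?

35 = 5·7. Inclusion–exclusion on these primes:
299 − ⌊299/5⌋ − ⌊299/7⌋ + ⌊299/35⌋ = 206

206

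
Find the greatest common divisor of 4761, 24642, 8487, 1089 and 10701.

4761 = 3² · 23²; 24642 = 2 · 3² · 37²; 8487 = 3² · 23 · 41; 1089 = 3² · 11²; 10701 = 3² · 29 · 41
gcd takes min exponent of each prime: 3² = 9

9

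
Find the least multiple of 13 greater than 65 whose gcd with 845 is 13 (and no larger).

78

gcd(k, 845) = 13 forces 13 | k; write k = 13s. Then gcd(13s, 13·65) = 13·gcd(s, 65), so need gcd(s, 65) = 1.
13s > 65 gives s ≥ 6. The least s ≥ 6 coprime to 65 is 6, so k = 13·6 = 78.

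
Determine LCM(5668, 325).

141700

5668 = 2² · 13 · 109; 325 = 5² · 13
max exponents: 2² · 5² · 13 · 109 = 141700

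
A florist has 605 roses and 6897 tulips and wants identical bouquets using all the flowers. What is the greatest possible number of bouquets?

605 = 5 · 11²
6897 = 3 · 11² · 19
Common: 11² = 121

121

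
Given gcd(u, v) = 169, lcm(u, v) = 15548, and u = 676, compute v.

Using uv = gcd(u,v)·lcm(u,v) = 169·15548 = 2627612, we get v = 2627612/676 = 3887.

3887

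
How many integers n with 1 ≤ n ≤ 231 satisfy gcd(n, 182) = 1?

91

Prime factors of 182: 2, 7, 13. Count integers ≤ 231 divisible by none of them.
By inclusion–exclusion: 231 − ⌊231/2⌋ − ⌊231/7⌋ − ⌊231/13⌋ + ⌊231/14⌋ + ⌊231/26⌋ + ⌊231/91⌋ − ⌊231/182⌋ = 91.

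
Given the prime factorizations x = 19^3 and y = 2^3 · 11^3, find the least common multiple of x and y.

max exponent per prime: 2^3 · 11^3 · 19^3 = 73034632

73034632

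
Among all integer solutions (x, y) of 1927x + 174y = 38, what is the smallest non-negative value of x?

gcd(1927, 174) = 1 (Euclid: 1927 = 11·174 + 13; 174 = 13·13 + 5; 13 = 2·5 + 3; 5 = 1·3 + 2; 3 = 1·2 + 1; 2 = 2·1 + 0), and 1 | 38.
Extended Euclid: 1927·(67) + 174·(-742) = 1. Scale by 38: x₀ = 2546.
General solution x = x₀ + 174t; reducing mod 174 gives x = 110 (and y = -1218).

110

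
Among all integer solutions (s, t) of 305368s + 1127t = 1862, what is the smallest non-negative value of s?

8

Euclid: 305368 = 270·1127 + 1078; 1127 = 1·1078 + 49; 1078 = 22·49 + 0 → gcd = 49; 1862 = 49·38.
Back-substitution yields 305368·(-1) + 1127·(271) = 49, so one solution is s = -1·38 = -38, t = 271·38 = 10298.
Solutions in s differ by 1127/49 = 23; the one in [0, 23) is -38 mod 23 = 8.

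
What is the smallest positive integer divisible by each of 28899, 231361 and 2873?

28899 = 3² · 13² · 19; 231361 = 13² · 37²; 2873 = 13² · 17
lcm takes max exponent of each prime: 3² · 13² · 17 · 19 · 37² = 672566427

672566427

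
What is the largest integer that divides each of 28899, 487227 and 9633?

gcd(28899, 487227): 487227 = 16·28899 + 24843; 28899 = 1·24843 + 4056; 24843 = 6·4056 + 507; 4056 = 8·507 + 0 → 507
gcd(507, 9633): 9633 = 19·507 + 0 → 507

507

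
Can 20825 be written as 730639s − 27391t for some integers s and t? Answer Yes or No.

gcd(730639, 27391): 730639 = 26·27391 + 18473; 27391 = 1·18473 + 8918; 18473 = 2·8918 + 637; 8918 = 14·637 + 0 → 637
637 does not divide 20825, so a solution does not exist.

No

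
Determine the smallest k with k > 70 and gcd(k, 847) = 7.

84

847 = 7·121. Any k with gcd(k, 847) = 7 is a multiple of 7, say 7s, with s coprime to 121.
Need s > 70/7, so s ≥ 11. First s ≥ 11 with gcd(s, 121) = 1 is s = 12. Thus k = 7·12 = 84.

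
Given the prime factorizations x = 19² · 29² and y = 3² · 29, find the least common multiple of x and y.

max exponent per prime: 3² · 19² · 29² = 2732409

2732409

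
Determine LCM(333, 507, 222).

112554

lcm(333, 507) = 333·507/gcd = 168831/3 = 56277
lcm(56277, 222) = 56277·222/gcd = 12493494/111 = 112554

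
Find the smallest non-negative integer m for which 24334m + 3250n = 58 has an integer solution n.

712

Euclid: 24334 = 7·3250 + 1584; 3250 = 2·1584 + 82; 1584 = 19·82 + 26; 82 = 3·26 + 4; 26 = 6·4 + 2; 4 = 2·2 + 0 → gcd = 2; 58 = 2·29.
Back-substitution yields 24334·(753) + 3250·(-5638) = 2, so one solution is m = 753·29 = 21837, n = -5638·29 = -163502.
Solutions in m differ by 3250/2 = 1625; the one in [0, 1625) is 21837 mod 1625 = 712.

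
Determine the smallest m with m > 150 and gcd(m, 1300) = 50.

250

Multiples of 50 above 150: 50·4, 50·5, … . Need the cofactor coprime to 1300/50 = 26.
Checking s = 4, 5, … the first with gcd(s, 26) = 1 is s = 5, giving 250.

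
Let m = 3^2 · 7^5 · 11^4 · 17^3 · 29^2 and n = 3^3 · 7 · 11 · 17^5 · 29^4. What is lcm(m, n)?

6672080896955529141933

max exponent per prime: 3^3 · 7^5 · 11^4 · 17^5 · 29^4 = 6672080896955529141933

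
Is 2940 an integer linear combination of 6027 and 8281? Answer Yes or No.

gcd(6027, 8281): 8281 = 1·6027 + 2254; 6027 = 2·2254 + 1519; 2254 = 1·1519 + 735; 1519 = 2·735 + 49; 735 = 15·49 + 0 → 49
49 divides 2940, so a solution exists.

Yes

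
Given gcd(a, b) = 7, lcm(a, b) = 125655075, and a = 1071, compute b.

a·b = gcd·lcm = 7·125655075 = 879585525, so b = 879585525/1071 = 821275.

821275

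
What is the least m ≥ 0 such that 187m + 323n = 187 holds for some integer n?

Euclid: 323 = 1·187 + 136; 187 = 1·136 + 51; 136 = 2·51 + 34; 51 = 1·34 + 17; 34 = 2·17 + 0 → gcd = 17; 187 = 17·11.
Back-substitution yields 187·(7) + 323·(-4) = 17, so one solution is m = 7·11 = 77, n = -4·11 = -44.
Solutions in m differ by 323/17 = 19; the one in [0, 19) is 77 mod 19 = 1.

1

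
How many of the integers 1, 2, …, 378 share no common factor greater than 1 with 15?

15 = 3·5. Inclusion–exclusion on these primes:
378 − ⌊378/3⌋ − ⌊378/5⌋ + ⌊378/15⌋ = 202

202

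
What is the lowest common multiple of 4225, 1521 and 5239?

1178775

4225 = 5² · 13²; 1521 = 3² · 13²; 5239 = 13² · 31
lcm takes max exponent of each prime: 3² · 5² · 13² · 31 = 1178775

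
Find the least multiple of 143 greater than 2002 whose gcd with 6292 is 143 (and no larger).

Multiples of 143 above 2002: 143·15, 143·16, … . Need the cofactor coprime to 6292/143 = 44.
Checking s = 15, 16, … the first with gcd(s, 44) = 1 is s = 15, giving 2145.

2145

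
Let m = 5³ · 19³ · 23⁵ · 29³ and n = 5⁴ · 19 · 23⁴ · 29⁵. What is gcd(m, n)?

min exponent per shared prime: 5³ · 19 · 23⁴ · 29³ = 16209475103875

16209475103875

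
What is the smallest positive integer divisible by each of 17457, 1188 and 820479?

17457 = 3 · 11 · 23²; 1188 = 2² · 3³ · 11; 820479 = 3 · 11 · 23² · 47
lcm takes max exponent of each prime: 2² · 3³ · 11 · 23² · 47 = 29537244

29537244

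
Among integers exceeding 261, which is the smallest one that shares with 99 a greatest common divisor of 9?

270

gcd(x, 99) = 9 forces 9 | x; write x = 9s. Then gcd(9s, 9·11) = 9·gcd(s, 11), so need gcd(s, 11) = 1.
9s > 261 gives s ≥ 30. The least s ≥ 30 coprime to 11 is 30, so x = 9·30 = 270.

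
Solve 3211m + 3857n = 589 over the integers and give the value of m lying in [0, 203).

17

Reduce mod 3857: 3211m ≡ 589 (mod 3857). With g = gcd(3211, 3857) = 19 dividing 589, divide through: 169m ≡ 31 (mod 203).
Since gcd(169, 203) = 1, m ≡ 31·(169)⁻¹ ≡ 17 (mod 203). Smallest non-negative: 17.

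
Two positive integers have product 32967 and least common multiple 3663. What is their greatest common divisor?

9

From gcd × lcm = pq: gcd = 32967 / 3663 = 9.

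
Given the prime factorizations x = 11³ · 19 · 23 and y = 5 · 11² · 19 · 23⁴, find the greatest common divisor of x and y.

min exponent per shared prime: 11² · 19 · 23 = 52877

52877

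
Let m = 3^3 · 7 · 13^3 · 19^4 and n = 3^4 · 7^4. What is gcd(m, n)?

189

min exponent per shared prime: 3^3 · 7 = 189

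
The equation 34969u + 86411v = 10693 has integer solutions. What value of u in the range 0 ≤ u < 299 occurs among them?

240

gcd(34969, 86411) = 289 (Euclid: 86411 = 2·34969 + 16473; 34969 = 2·16473 + 2023; 16473 = 8·2023 + 289; 2023 = 7·289 + 0), and 289 | 10693.
Extended Euclid: 34969·(-42) + 86411·(17) = 289. Scale by 37: u₀ = -1554.
General solution u = u₀ + 299t; reducing mod 299 gives u = 240 (and v = -97).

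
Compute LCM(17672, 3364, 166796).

17672 = 2³ · 47²; 3364 = 2² · 29²; 166796 = 2² · 7² · 23 · 37
lcm takes max exponent of each prime: 2³ · 7² · 23 · 29² · 37 · 47² = 619736876248

619736876248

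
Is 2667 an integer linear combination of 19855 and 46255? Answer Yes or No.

By Bézout, 19855u + 46255v = 2667 has integer solutions iff gcd(19855, 46255) | 2667.
Euclid: 46255 = 2·19855 + 6545; 19855 = 3·6545 + 220; 6545 = 29·220 + 165; 220 = 1·165 + 55; 165 = 3·55 + 0. gcd = 55; 2667 mod 55 = 27. No.

No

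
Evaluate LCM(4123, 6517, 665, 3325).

5050675

4123 = 7 · 19 · 31; 6517 = 7³ · 19; 665 = 5 · 7 · 19; 3325 = 5² · 7 · 19
lcm takes max exponent of each prime: 5² · 7³ · 19 · 31 = 5050675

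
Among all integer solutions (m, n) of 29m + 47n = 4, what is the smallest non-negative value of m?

5

Euclid: 47 = 1·29 + 18; 29 = 1·18 + 11; 18 = 1·11 + 7; 11 = 1·7 + 4; 7 = 1·4 + 3; 4 = 1·3 + 1; 3 = 3·1 + 0 → gcd = 1; 4 = 1·4.
Back-substitution yields 29·(13) + 47·(-8) = 1, so one solution is m = 13·4 = 52, n = -8·4 = -32.
Solutions in m differ by 47/1 = 47; the one in [0, 47) is 52 mod 47 = 5.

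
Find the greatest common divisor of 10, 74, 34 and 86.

2

gcd(10, 74): 74 = 7·10 + 4; 10 = 2·4 + 2; 4 = 2·2 + 0 → 2
gcd(2, 34): 34 = 17·2 + 0 → 2
gcd(2, 86): 86 = 43·2 + 0 → 2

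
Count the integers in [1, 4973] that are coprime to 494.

494 = 2·13·19. Inclusion–exclusion on these primes:
4973 − ⌊4973/2⌋ − ⌊4973/13⌋ − ⌊4973/19⌋ + ⌊4973/26⌋ + ⌊4973/38⌋ + ⌊4973/247⌋ − ⌊4973/494⌋ = 2175

2175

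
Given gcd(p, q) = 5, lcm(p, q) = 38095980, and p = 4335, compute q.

43940

Using pq = gcd(p,q)·lcm(p,q) = 5·38095980 = 190479900, we get q = 190479900/4335 = 43940.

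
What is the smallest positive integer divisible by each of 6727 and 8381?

56378987

gcd first: 8381 = 1·6727 + 1654; 6727 = 4·1654 + 111; 1654 = 14·111 + 100; 111 = 1·100 + 11; 100 = 9·11 + 1; 11 = 11·1 + 0 → gcd = 1
lcm = 6727·8381/gcd = 56378987/1 = 56378987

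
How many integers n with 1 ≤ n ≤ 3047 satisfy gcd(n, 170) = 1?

Prime factors of 170: 2, 5, 17. Count integers ≤ 3047 divisible by none of them.
By inclusion–exclusion: 3047 − ⌊3047/2⌋ − ⌊3047/5⌋ − ⌊3047/17⌋ + ⌊3047/10⌋ + ⌊3047/34⌋ + ⌊3047/85⌋ − ⌊3047/170⌋ = 1147.

1147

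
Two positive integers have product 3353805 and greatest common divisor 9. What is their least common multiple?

For any two positive integers, gcd × lcm equals their product. Hence lcm = 3353805 / 9 = 372645.

372645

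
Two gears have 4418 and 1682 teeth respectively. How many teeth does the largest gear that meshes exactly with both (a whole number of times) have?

4418 = 2 · 47²
1682 = 2 · 29²
Common: 2 = 2

2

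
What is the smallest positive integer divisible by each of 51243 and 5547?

gcd first: 51243 = 9·5547 + 1320; 5547 = 4·1320 + 267; 1320 = 4·267 + 252; 267 = 1·252 + 15; 252 = 16·15 + 12; 15 = 1·12 + 3; 12 = 4·3 + 0 → gcd = 3
lcm = 51243·5547/gcd = 284244921/3 = 94748307

94748307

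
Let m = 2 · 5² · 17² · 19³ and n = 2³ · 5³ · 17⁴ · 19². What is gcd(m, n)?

min exponent per shared prime: 2 · 5² · 17² · 19² = 5216450

5216450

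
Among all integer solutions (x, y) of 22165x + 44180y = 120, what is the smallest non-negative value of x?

3536

Euclid: 44180 = 1·22165 + 22015; 22165 = 1·22015 + 150; 22015 = 146·150 + 115; 150 = 1·115 + 35; 115 = 3·35 + 10; 35 = 3·10 + 5; 10 = 2·5 + 0 → gcd = 5; 120 = 5·24.
Back-substitution yields 22165·(3829) + 44180·(-1921) = 5, so one solution is x = 3829·24 = 91896, y = -1921·24 = -46104.
Solutions in x differ by 44180/5 = 8836; the one in [0, 8836) is 91896 mod 8836 = 3536.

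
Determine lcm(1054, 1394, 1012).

21866284

lcm(1054, 1394) = 1054·1394/gcd = 1469276/34 = 43214
lcm(43214, 1012) = 43214·1012/gcd = 43732568/2 = 21866284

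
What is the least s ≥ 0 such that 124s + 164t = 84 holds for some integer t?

Euclid: 164 = 1·124 + 40; 124 = 3·40 + 4; 40 = 10·4 + 0 → gcd = 4; 84 = 4·21.
Back-substitution yields 124·(4) + 164·(-3) = 4, so one solution is s = 4·21 = 84, t = -3·21 = -63.
Solutions in s differ by 164/4 = 41; the one in [0, 41) is 84 mod 41 = 2.

2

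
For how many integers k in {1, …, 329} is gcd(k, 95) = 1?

250

Prime factors of 95: 5, 19. Count integers ≤ 329 divisible by none of them.
By inclusion–exclusion: 329 − ⌊329/5⌋ − ⌊329/19⌋ + ⌊329/95⌋ = 250.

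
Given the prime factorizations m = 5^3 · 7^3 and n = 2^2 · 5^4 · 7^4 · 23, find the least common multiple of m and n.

138057500

max exponent per prime: 2^2 · 5^4 · 7^4 · 23 = 138057500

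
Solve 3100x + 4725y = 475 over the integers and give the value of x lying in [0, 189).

Euclid: 4725 = 1·3100 + 1625; 3100 = 1·1625 + 1475; 1625 = 1·1475 + 150; 1475 = 9·150 + 125; 150 = 1·125 + 25; 125 = 5·25 + 0 → gcd = 25; 475 = 25·19.
Back-substitution yields 3100·(-32) + 4725·(21) = 25, so one solution is x = -32·19 = -608, y = 21·19 = 399.
Solutions in x differ by 4725/25 = 189; the one in [0, 189) is -608 mod 189 = 148.

148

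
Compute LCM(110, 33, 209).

6270

lcm(110, 33) = 110·33/gcd = 3630/11 = 330
lcm(330, 209) = 330·209/gcd = 68970/11 = 6270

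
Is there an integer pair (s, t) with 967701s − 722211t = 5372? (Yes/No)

No

gcd(967701, 722211): 967701 = 1·722211 + 245490; 722211 = 2·245490 + 231231; 245490 = 1·231231 + 14259; 231231 = 16·14259 + 3087; 14259 = 4·3087 + 1911; 3087 = 1·1911 + 1176; 1911 = 1·1176 + 735; 1176 = 1·735 + 441; 735 = 1·441 + 294; 441 = 1·294 + 147; 294 = 2·147 + 0 → 147
147 does not divide 5372, so a solution does not exist.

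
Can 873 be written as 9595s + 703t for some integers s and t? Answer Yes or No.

By Bézout, 9595s + 703t = 873 has integer solutions iff gcd(9595, 703) | 873.
Euclid: 9595 = 13·703 + 456; 703 = 1·456 + 247; 456 = 1·247 + 209; 247 = 1·209 + 38; 209 = 5·38 + 19; 38 = 2·19 + 0. gcd = 19; 873 mod 19 = 18. No.

No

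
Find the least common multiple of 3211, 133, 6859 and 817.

348910471

lcm(3211, 133) = 3211·133/gcd = 427063/19 = 22477
lcm(22477, 6859) = 22477·6859/gcd = 154169743/19 = 8114197
lcm(8114197, 817) = 8114197·817/gcd = 6629298949/19 = 348910471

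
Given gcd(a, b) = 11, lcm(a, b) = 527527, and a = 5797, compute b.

a·b = gcd·lcm = 11·527527 = 5802797, so b = 5802797/5797 = 1001.

1001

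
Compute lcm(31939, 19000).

31939000

gcd first: 31939 = 1·19000 + 12939; 19000 = 1·12939 + 6061; 12939 = 2·6061 + 817; 6061 = 7·817 + 342; 817 = 2·342 + 133; 342 = 2·133 + 76; 133 = 1·76 + 57; 76 = 1·57 + 19; 57 = 3·19 + 0 → gcd = 19
lcm = 31939·19000/gcd = 606841000/19 = 31939000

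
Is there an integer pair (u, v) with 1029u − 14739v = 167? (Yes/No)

gcd(1029, 14739): 14739 = 14·1029 + 333; 1029 = 3·333 + 30; 333 = 11·30 + 3; 30 = 10·3 + 0 → 3
3 does not divide 167, so a solution does not exist.

No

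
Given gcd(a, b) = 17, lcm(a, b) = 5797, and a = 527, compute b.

187

Using ab = gcd(a,b)·lcm(a,b) = 17·5797 = 98549, we get b = 98549/527 = 187.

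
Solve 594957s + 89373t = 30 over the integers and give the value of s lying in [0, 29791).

Reduce mod 89373: 594957s ≡ 30 (mod 89373). With g = gcd(594957, 89373) = 3 dividing 30, divide through: 198319s ≡ 10 (mod 29791).
Since gcd(198319, 29791) = 1, s ≡ 10·(198319)⁻¹ ≡ 4315 (mod 29791). Smallest non-negative: 4315.

4315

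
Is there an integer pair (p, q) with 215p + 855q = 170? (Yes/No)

Yes

By Bézout, 215p + 855q = 170 has integer solutions iff gcd(215, 855) | 170.
Euclid: 855 = 3·215 + 210; 215 = 1·210 + 5; 210 = 42·5 + 0. gcd = 5; 170 mod 5 = 0. Yes.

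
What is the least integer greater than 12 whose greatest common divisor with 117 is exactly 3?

gcd(x, 117) = 3 forces 3 | x; write x = 3s. Then gcd(3s, 3·39) = 3·gcd(s, 39), so need gcd(s, 39) = 1.
3s > 12 gives s ≥ 5. The least s ≥ 5 coprime to 39 is 5, so x = 3·5 = 15.

15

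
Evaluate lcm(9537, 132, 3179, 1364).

9537 = 3 · 11 · 17²; 132 = 2² · 3 · 11; 3179 = 11 · 17²; 1364 = 2² · 11 · 31
lcm takes max exponent of each prime: 2² · 3 · 11 · 17² · 31 = 1182588

1182588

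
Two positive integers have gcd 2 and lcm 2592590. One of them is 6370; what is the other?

p·q = gcd·lcm = 2·2592590 = 5185180, so q = 5185180/6370 = 814.

814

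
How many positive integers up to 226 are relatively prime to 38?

38 = 2·19. Inclusion–exclusion on these primes:
226 − ⌊226/2⌋ − ⌊226/19⌋ + ⌊226/38⌋ = 107

107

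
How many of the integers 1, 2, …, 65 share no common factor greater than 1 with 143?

Prime factors of 143: 11, 13. Count integers ≤ 65 divisible by none of them.
By inclusion–exclusion: 65 − ⌊65/11⌋ − ⌊65/13⌋ + ⌊65/143⌋ = 55.

55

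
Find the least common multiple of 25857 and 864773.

gcd first: 864773 = 33·25857 + 11492; 25857 = 2·11492 + 2873; 11492 = 4·2873 + 0 → gcd = 2873
lcm = 25857·864773/gcd = 22360435461/2873 = 7782957

7782957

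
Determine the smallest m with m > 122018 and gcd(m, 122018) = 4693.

126711

122018 = 4693·26. Any m with gcd(m, 122018) = 4693 is a multiple of 4693, say 4693s, with s coprime to 26.
Need s > 122018/4693, so s ≥ 27. First s ≥ 27 with gcd(s, 26) = 1 is s = 27. Thus m = 4693·27 = 126711.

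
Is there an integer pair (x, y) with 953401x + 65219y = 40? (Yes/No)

By Bézout, 953401x + 65219y = 40 has integer solutions iff gcd(953401, 65219) | 40.
Euclid: 953401 = 14·65219 + 40335; 65219 = 1·40335 + 24884; 40335 = 1·24884 + 15451; 24884 = 1·15451 + 9433; 15451 = 1·9433 + 6018; 9433 = 1·6018 + 3415; 6018 = 1·3415 + 2603; 3415 = 1·2603 + 812; 2603 = 3·812 + 167; 812 = 4·167 + 144; 167 = 1·144 + 23; 144 = 6·23 + 6; 23 = 3·6 + 5; 6 = 1·5 + 1; 5 = 5·1 + 0. gcd = 1; 40 mod 1 = 0. Yes.

Yes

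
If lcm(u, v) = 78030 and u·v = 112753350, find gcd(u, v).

gcd·lcm = product, so gcd = 112753350/78030 = 1445.

1445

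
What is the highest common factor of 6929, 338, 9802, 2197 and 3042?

gcd(6929, 338): 6929 = 20·338 + 169; 338 = 2·169 + 0 → 169
gcd(169, 9802): 9802 = 58·169 + 0 → 169
gcd(169, 2197): 2197 = 13·169 + 0 → 169
gcd(169, 3042): 3042 = 18·169 + 0 → 169

169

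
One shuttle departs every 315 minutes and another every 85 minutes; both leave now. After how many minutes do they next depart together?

5355

gcd first: 315 = 3·85 + 60; 85 = 1·60 + 25; 60 = 2·25 + 10; 25 = 2·10 + 5; 10 = 2·5 + 0 → gcd = 5
lcm = 315·85/gcd = 26775/5 = 5355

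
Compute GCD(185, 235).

5

Euclid: 235 = 1·185 + 50; 185 = 3·50 + 35; 50 = 1·35 + 15; 35 = 2·15 + 5; 15 = 3·5 + 0. Last nonzero remainder: 5.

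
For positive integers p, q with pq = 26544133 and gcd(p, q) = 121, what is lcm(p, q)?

gcd·lcm = product, so lcm = 26544133/121 = 219373.

219373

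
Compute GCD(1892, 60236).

44

Euclid: 60236 = 31·1892 + 1584; 1892 = 1·1584 + 308; 1584 = 5·308 + 44; 308 = 7·44 + 0. Last nonzero remainder: 44.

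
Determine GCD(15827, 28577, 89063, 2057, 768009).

gcd(15827, 28577): 28577 = 1·15827 + 12750; 15827 = 1·12750 + 3077; 12750 = 4·3077 + 442; 3077 = 6·442 + 425; 442 = 1·425 + 17; 425 = 25·17 + 0 → 17
gcd(17, 89063): 89063 = 5239·17 + 0 → 17
gcd(17, 2057): 2057 = 121·17 + 0 → 17
gcd(17, 768009): 768009 = 45177·17 + 0 → 17

17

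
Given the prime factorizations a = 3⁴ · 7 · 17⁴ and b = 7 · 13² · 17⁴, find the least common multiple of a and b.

max exponent per prime: 3⁴ · 7 · 13² · 17⁴ = 8003232783

8003232783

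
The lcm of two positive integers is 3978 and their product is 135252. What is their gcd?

From gcd × lcm = mn: gcd = 135252 / 3978 = 34.

34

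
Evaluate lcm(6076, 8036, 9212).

11708452

6076 = 2² · 7² · 31; 8036 = 2² · 7² · 41; 9212 = 2² · 7² · 47
lcm takes max exponent of each prime: 2² · 7² · 31 · 41 · 47 = 11708452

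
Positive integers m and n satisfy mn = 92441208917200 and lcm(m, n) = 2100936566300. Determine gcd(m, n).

44

gcd·lcm = product, so gcd = 92441208917200/2100936566300 = 44.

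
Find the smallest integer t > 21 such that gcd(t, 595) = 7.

595 = 7·85. Any t with gcd(t, 595) = 7 is a multiple of 7, say 7s, with s coprime to 85.
Need s > 21/7, so s ≥ 4. First s ≥ 4 with gcd(s, 85) = 1 is s = 4. Thus t = 7·4 = 28.

28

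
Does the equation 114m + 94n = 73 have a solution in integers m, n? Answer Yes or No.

No

gcd(114, 94): 114 = 1·94 + 20; 94 = 4·20 + 14; 20 = 1·14 + 6; 14 = 2·6 + 2; 6 = 3·2 + 0 → 2
2 does not divide 73, so a solution does not exist.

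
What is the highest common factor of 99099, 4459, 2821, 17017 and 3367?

gcd(99099, 4459): 99099 = 22·4459 + 1001; 4459 = 4·1001 + 455; 1001 = 2·455 + 91; 455 = 5·91 + 0 → 91
gcd(91, 2821): 2821 = 31·91 + 0 → 91
gcd(91, 17017): 17017 = 187·91 + 0 → 91
gcd(91, 3367): 3367 = 37·91 + 0 → 91

91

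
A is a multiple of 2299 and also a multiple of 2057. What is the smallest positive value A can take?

gcd first: 2299 = 1·2057 + 242; 2057 = 8·242 + 121; 242 = 2·121 + 0 → gcd = 121
lcm = 2299·2057/gcd = 4729043/121 = 39083

39083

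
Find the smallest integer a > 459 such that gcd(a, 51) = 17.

51 = 17·3. Any a with gcd(a, 51) = 17 is a multiple of 17, say 17s, with s coprime to 3.
Need s > 459/17, so s ≥ 28. First s ≥ 28 with gcd(s, 3) = 1 is s = 28. Thus a = 17·28 = 476.

476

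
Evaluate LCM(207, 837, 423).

904797

207 = 3² · 23; 837 = 3³ · 31; 423 = 3² · 47
lcm takes max exponent of each prime: 3³ · 23 · 31 · 47 = 904797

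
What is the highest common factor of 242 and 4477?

121

Euclid: 4477 = 18·242 + 121; 242 = 2·121 + 0. Last nonzero remainder: 121.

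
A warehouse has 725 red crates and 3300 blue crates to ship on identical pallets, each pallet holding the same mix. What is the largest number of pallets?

Euclid: 3300 = 4·725 + 400; 725 = 1·400 + 325; 400 = 1·325 + 75; 325 = 4·75 + 25; 75 = 3·25 + 0. Last nonzero remainder: 25.

25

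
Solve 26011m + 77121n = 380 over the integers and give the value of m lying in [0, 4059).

Euclid: 77121 = 2·26011 + 25099; 26011 = 1·25099 + 912; 25099 = 27·912 + 475; 912 = 1·475 + 437; 475 = 1·437 + 38; 437 = 11·38 + 19; 38 = 2·19 + 0 → gcd = 19; 380 = 19·20.
Back-substitution yields 26011·(1945) + 77121·(-656) = 19, so one solution is m = 1945·20 = 38900, n = -656·20 = -13120.
Solutions in m differ by 77121/19 = 4059; the one in [0, 4059) is 38900 mod 4059 = 2369.

2369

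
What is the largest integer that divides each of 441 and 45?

9

Euclid: 441 = 9·45 + 36; 45 = 1·36 + 9; 36 = 4·9 + 0. Last nonzero remainder: 9.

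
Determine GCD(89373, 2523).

3

89373 = 3 · 31³
2523 = 3 · 29²
Common: 3 = 3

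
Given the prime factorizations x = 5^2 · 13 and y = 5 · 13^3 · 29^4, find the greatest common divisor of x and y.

65

min exponent per shared prime: 5 · 13 = 65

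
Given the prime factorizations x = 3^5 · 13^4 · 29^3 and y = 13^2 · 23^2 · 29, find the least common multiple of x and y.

89542527415263

max exponent per prime: 3^5 · 13^4 · 23^2 · 29^3 = 89542527415263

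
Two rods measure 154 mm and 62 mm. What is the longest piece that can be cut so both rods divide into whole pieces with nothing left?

2

Euclid: 154 = 2·62 + 30; 62 = 2·30 + 2; 30 = 15·2 + 0. Last nonzero remainder: 2.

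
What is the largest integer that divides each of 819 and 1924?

13

Euclid: 1924 = 2·819 + 286; 819 = 2·286 + 247; 286 = 1·247 + 39; 247 = 6·39 + 13; 39 = 3·13 + 0. Last nonzero remainder: 13.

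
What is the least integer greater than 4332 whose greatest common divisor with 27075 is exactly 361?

gcd(k, 27075) = 361 forces 361 | k; write k = 361s. Then gcd(361s, 361·75) = 361·gcd(s, 75), so need gcd(s, 75) = 1.
361s > 4332 gives s ≥ 13. The least s ≥ 13 coprime to 75 is 13, so k = 361·13 = 4693.

4693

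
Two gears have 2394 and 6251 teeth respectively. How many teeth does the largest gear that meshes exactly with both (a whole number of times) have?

133

Euclid: 6251 = 2·2394 + 1463; 2394 = 1·1463 + 931; 1463 = 1·931 + 532; 931 = 1·532 + 399; 532 = 1·399 + 133; 399 = 3·133 + 0. Last nonzero remainder: 133.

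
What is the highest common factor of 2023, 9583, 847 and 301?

7

2023 = 7 · 17²; 9583 = 7 · 37²; 847 = 7 · 11²; 301 = 7 · 43
gcd takes min exponent of each prime: 7 = 7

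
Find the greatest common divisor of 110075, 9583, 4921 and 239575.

gcd(110075, 9583): 110075 = 11·9583 + 4662; 9583 = 2·4662 + 259; 4662 = 18·259 + 0 → 259
gcd(259, 4921): 4921 = 19·259 + 0 → 259
gcd(259, 239575): 239575 = 925·259 + 0 → 259

259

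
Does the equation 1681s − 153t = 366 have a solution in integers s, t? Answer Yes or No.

By Bézout, 1681s − 153t = 366 has integer solutions iff gcd(1681, 153) | 366.
Euclid: 1681 = 10·153 + 151; 153 = 1·151 + 2; 151 = 75·2 + 1; 2 = 2·1 + 0. gcd = 1; 366 mod 1 = 0. Yes.

Yes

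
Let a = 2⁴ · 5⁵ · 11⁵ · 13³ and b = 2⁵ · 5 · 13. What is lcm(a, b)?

max exponent per prime: 2⁵ · 5⁵ · 11⁵ · 13³ = 35382904700000

35382904700000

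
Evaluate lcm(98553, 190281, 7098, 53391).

2445003150954

lcm(98553, 190281) = 98553·190281/gcd = 18752763393/273 = 68691441
lcm(68691441, 7098) = 68691441·7098/gcd = 487571848218/273 = 1785977466
lcm(1785977466, 53391) = 1785977466·53391/gcd = 95355122887206/39 = 2445003150954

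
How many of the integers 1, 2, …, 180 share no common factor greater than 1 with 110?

Prime factors of 110: 2, 5, 11. Count integers ≤ 180 divisible by none of them.
By inclusion–exclusion: 180 − ⌊180/2⌋ − ⌊180/5⌋ − ⌊180/11⌋ + ⌊180/10⌋ + ⌊180/22⌋ + ⌊180/55⌋ − ⌊180/110⌋ = 66.

66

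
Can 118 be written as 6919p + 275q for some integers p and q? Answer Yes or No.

gcd(6919, 275): 6919 = 25·275 + 44; 275 = 6·44 + 11; 44 = 4·11 + 0 → 11
11 does not divide 118, so a solution does not exist.

No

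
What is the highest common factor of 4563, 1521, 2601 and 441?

gcd(4563, 1521): 4563 = 3·1521 + 0 → 1521
gcd(1521, 2601): 2601 = 1·1521 + 1080; 1521 = 1·1080 + 441; 1080 = 2·441 + 198; 441 = 2·198 + 45; 198 = 4·45 + 18; 45 = 2·18 + 9; 18 = 2·9 + 0 → 9
gcd(9, 441): 441 = 49·9 + 0 → 9

9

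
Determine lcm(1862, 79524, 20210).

15917921460

1862 = 2 · 7² · 19; 79524 = 2² · 3² · 47²; 20210 = 2 · 5 · 43 · 47
lcm takes max exponent of each prime: 2² · 3² · 5 · 7² · 19 · 43 · 47² = 15917921460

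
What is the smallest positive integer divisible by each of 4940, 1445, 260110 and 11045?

4317416586860

lcm(4940, 1445) = 4940·1445/gcd = 7138300/5 = 1427660
lcm(1427660, 260110) = 1427660·260110/gcd = 371348642600/190 = 1954466540
lcm(1954466540, 11045) = 1954466540·11045/gcd = 21587082934300/5 = 4317416586860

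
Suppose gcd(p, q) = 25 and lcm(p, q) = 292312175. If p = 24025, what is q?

304175

p·q = gcd·lcm = 25·292312175 = 7307804375, so q = 7307804375/24025 = 304175.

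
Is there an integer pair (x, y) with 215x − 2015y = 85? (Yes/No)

Yes

gcd(215, 2015): 2015 = 9·215 + 80; 215 = 2·80 + 55; 80 = 1·55 + 25; 55 = 2·25 + 5; 25 = 5·5 + 0 → 5
5 divides 85, so a solution exists.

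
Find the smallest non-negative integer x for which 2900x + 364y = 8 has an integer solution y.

Reduce mod 364: 2900x ≡ 8 (mod 364). With g = gcd(2900, 364) = 4 dividing 8, divide through: 725x ≡ 2 (mod 91).
Since gcd(725, 91) = 1, x ≡ 2·(725)⁻¹ ≡ 60 (mod 91). Smallest non-negative: 60.

60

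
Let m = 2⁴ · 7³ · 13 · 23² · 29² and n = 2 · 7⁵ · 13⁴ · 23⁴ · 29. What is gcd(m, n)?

136811038

min exponent per shared prime: 2 · 7³ · 13 · 23² · 29 = 136811038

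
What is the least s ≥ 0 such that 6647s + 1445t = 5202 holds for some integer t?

Euclid: 6647 = 4·1445 + 867; 1445 = 1·867 + 578; 867 = 1·578 + 289; 578 = 2·289 + 0 → gcd = 289; 5202 = 289·18.
Back-substitution yields 6647·(2) + 1445·(-9) = 289, so one solution is s = 2·18 = 36, t = -9·18 = -162.
Solutions in s differ by 1445/289 = 5; the one in [0, 5) is 36 mod 5 = 1.

1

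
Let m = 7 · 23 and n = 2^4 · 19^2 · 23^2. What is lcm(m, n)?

max exponent per prime: 2^4 · 7 · 19^2 · 23^2 = 21388528

21388528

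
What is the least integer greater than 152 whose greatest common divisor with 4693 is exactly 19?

4693 = 19·247. Any x with gcd(x, 4693) = 19 is a multiple of 19, say 19s, with s coprime to 247.
Need s > 152/19, so s ≥ 9. First s ≥ 9 with gcd(s, 247) = 1 is s = 9. Thus x = 19·9 = 171.

171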